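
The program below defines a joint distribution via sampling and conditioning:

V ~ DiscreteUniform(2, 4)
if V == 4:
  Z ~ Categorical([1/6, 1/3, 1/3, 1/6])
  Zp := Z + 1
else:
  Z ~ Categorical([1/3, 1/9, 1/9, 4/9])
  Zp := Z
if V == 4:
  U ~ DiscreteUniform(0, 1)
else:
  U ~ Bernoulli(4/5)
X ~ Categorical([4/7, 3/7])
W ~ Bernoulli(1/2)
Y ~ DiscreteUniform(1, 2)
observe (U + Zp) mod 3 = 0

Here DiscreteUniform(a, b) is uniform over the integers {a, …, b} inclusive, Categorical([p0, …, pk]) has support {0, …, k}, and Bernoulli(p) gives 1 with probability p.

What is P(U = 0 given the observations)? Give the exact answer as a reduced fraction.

Enumerate traces; 64 have nonzero weight after conditioning:
  (V=2, Z=0, U=0, X=0, W=0, Y=1) weight 1/315
  (V=2, Z=0, U=0, X=0, W=0, Y=2) weight 1/315
  (V=2, Z=0, U=0, X=0, W=1, Y=1) weight 1/315
  (V=2, Z=0, U=0, X=0, W=1, Y=2) weight 1/315
  (V=2, Z=0, U=0, X=1, W=0, Y=1) weight 1/420
  (V=2, Z=0, U=0, X=1, W=0, Y=2) weight 1/420
  (V=2, Z=0, U=0, X=1, W=1, Y=1) weight 1/420
  (V=2, Z=0, U=0, X=1, W=1, Y=2) weight 1/420
  (V=2, Z=2, U=1, X=0, W=0, Y=1) weight 4/945
  … 55 more
Group by U:
  weight(U=0) = 43/270
  weight(U=1) = 31/270
Total weight = 43/270 + 31/270 = 37/135
P(U=0 | obs) = 43/270 / 37/135 = 43/74
P(U=1 | obs) = 31/270 / 37/135 = 31/74

P(U = 0 | obs) = 43/74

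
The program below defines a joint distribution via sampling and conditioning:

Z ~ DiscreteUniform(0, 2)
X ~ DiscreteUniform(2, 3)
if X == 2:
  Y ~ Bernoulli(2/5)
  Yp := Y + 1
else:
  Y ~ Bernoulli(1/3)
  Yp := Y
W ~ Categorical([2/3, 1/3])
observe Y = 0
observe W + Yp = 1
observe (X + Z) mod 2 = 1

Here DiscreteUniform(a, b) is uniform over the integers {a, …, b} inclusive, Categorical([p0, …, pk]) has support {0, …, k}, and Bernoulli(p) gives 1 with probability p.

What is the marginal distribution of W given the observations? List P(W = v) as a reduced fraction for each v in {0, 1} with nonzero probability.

Enumerate traces; 3 have nonzero weight after conditioning:
  (Z=0, X=3, Y=0, W=1) weight 1/27
  (Z=1, X=2, Y=0, W=0) weight 1/15
  (Z=2, X=3, Y=0, W=1) weight 1/27
Group by W:
  weight(W=0) = 1/15
  weight(W=1) = 2/27
Total weight = 1/15 + 2/27 = 19/135
P(W=0 | obs) = 1/15 / 19/135 = 9/19
P(W=1 | obs) = 2/27 / 19/135 = 10/19

P(W=0) = 9/19, P(W=1) = 10/19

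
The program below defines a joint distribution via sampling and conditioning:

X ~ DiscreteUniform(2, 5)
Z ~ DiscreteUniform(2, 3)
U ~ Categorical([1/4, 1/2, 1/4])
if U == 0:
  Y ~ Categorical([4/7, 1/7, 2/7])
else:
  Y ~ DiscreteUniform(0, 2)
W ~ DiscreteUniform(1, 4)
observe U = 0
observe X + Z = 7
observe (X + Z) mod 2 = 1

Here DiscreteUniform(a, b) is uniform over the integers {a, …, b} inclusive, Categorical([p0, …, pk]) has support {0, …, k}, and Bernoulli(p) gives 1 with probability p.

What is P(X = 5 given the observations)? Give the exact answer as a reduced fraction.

P(X = 5 | obs) = 1/2

Enumerate traces; 24 have nonzero weight after conditioning:
  (X=4, Z=3, U=0, Y=0, W=1) weight 1/224
  (X=4, Z=3, U=0, Y=0, W=2) weight 1/224
  (X=4, Z=3, U=0, Y=0, W=3) weight 1/224
  (X=4, Z=3, U=0, Y=0, W=4) weight 1/224
  (X=4, Z=3, U=0, Y=1, W=1) weight 1/896
  (X=4, Z=3, U=0, Y=1, W=2) weight 1/896
  (X=4, Z=3, U=0, Y=1, W=3) weight 1/896
  (X=4, Z=3, U=0, Y=1, W=4) weight 1/896
  (X=5, Z=2, U=0, Y=0, W=1) weight 1/224
  … 15 more
Group by X:
  weight(X=4) = 1/32
  weight(X=5) = 1/32
Total weight = 1/32 + 1/32 = 1/16
P(X=4 | obs) = 1/32 / 1/16 = 1/2
P(X=5 | obs) = 1/32 / 1/16 = 1/2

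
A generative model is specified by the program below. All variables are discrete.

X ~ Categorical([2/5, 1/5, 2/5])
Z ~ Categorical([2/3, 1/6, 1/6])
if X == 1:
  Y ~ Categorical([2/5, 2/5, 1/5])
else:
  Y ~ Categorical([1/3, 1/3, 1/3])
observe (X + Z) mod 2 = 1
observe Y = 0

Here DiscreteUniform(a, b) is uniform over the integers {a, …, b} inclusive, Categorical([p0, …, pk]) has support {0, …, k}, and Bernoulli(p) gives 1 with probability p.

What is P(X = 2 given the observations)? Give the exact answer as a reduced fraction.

Enumerate traces; 4 have nonzero weight after conditioning:
  (X=0, Z=1, Y=0) weight 1/45
  (X=1, Z=0, Y=0) weight 4/75
  (X=1, Z=2, Y=0) weight 1/75
  (X=2, Z=1, Y=0) weight 1/45
Group by X:
  weight(X=0) = 1/45
  weight(X=1) = 1/15
  weight(X=2) = 1/45
Total weight = 1/45 + 1/15 + 1/45 = 1/9
P(X=0 | obs) = 1/45 / 1/9 = 1/5
P(X=1 | obs) = 1/15 / 1/9 = 3/5
P(X=2 | obs) = 1/45 / 1/9 = 1/5

P(X = 2 | obs) = 1/5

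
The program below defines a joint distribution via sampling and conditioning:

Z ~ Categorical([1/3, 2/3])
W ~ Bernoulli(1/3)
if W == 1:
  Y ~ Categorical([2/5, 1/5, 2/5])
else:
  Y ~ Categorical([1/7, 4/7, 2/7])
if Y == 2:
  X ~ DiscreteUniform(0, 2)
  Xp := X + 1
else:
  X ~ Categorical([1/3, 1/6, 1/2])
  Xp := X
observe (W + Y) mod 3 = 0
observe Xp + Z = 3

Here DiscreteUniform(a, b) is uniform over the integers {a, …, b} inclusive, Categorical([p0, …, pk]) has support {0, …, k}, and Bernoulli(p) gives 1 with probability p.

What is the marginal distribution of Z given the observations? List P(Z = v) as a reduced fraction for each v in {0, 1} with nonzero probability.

Enumerate traces; 3 have nonzero weight after conditioning:
  (Z=0, W=1, Y=2, X=2) weight 2/135
  (Z=1, W=0, Y=0, X=2) weight 2/63
  (Z=1, W=1, Y=2, X=1) weight 4/135
Group by Z:
  weight(Z=0) = 2/135
  weight(Z=1) = 58/945
Total weight = 2/135 + 58/945 = 8/105
P(Z=0 | obs) = 2/135 / 8/105 = 7/36
P(Z=1 | obs) = 58/945 / 8/105 = 29/36

P(Z=0) = 7/36, P(Z=1) = 29/36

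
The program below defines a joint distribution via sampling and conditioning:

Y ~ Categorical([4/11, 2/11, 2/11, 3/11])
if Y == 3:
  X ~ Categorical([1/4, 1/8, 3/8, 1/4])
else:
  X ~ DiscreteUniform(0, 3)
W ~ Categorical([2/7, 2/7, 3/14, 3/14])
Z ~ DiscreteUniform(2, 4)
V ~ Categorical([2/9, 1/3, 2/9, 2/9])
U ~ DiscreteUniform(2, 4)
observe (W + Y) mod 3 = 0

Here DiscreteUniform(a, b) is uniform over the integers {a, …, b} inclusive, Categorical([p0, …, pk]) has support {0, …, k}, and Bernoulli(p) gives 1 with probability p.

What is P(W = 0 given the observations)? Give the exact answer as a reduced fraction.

P(W = 0 | obs) = 4/9

Enumerate traces; 864 have nonzero weight after conditioning:
  (Y=0, X=0, W=0, Z=2, V=0, U=2) weight 4/6237
  (Y=0, X=0, W=0, Z=2, V=0, U=3) weight 4/6237
  (Y=0, X=0, W=0, Z=2, V=0, U=4) weight 4/6237
  (Y=0, X=0, W=0, Z=2, V=1, U=2) weight 2/2079
  (Y=0, X=0, W=0, Z=2, V=1, U=3) weight 2/2079
  (Y=0, X=0, W=0, Z=2, V=1, U=4) weight 2/2079
  (Y=0, X=0, W=0, Z=2, V=2, U=2) weight 4/6237
  (Y=0, X=0, W=0, Z=2, V=2, U=3) weight 4/6237
  (Y=0, X=0, W=3, Z=2, V=0, U=2) weight 1/2079
  (Y=1, X=0, W=2, Z=2, V=0, U=2) weight 1/4158
  … 854 more
Group by W:
  weight(W=0) = 2/11
  weight(W=1) = 4/77
  weight(W=2) = 3/77
  weight(W=3) = 3/22
Total weight = 2/11 + 4/77 + 3/77 + 3/22 = 9/22
P(W=0 | obs) = 2/11 / 9/22 = 4/9
P(W=1 | obs) = 4/77 / 9/22 = 8/63
P(W=2 | obs) = 3/77 / 9/22 = 2/21
P(W=3 | obs) = 3/22 / 9/22 = 1/3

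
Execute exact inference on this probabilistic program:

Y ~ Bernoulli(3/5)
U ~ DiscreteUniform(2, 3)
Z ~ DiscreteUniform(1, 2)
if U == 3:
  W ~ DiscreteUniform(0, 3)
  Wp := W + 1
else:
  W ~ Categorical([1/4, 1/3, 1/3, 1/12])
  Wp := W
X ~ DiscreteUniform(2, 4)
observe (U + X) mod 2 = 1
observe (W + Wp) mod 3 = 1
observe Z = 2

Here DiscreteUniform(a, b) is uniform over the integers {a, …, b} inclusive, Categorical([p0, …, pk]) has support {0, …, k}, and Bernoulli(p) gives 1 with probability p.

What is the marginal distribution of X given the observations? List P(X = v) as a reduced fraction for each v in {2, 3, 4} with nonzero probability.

P(X=2) = 3/8, P(X=3) = 1/4, P(X=4) = 3/8

Enumerate traces; 10 have nonzero weight after conditioning:
  (Y=0, U=2, Z=2, W=2, X=3) weight 1/90
  (Y=0, U=3, Z=2, W=0, X=2) weight 1/120
  (Y=0, U=3, Z=2, W=0, X=4) weight 1/120
  (Y=0, U=3, Z=2, W=3, X=2) weight 1/120
  (Y=0, U=3, Z=2, W=3, X=4) weight 1/120
  (Y=1, U=2, Z=2, W=2, X=3) weight 1/60
  (Y=1, U=3, Z=2, W=0, X=2) weight 1/80
  (Y=1, U=3, Z=2, W=0, X=4) weight 1/80
  … 2 more
Group by X:
  weight(X=2) = 1/24
  weight(X=3) = 1/36
  weight(X=4) = 1/24
Total weight = 1/24 + 1/36 + 1/24 = 1/9
P(X=2 | obs) = 1/24 / 1/9 = 3/8
P(X=3 | obs) = 1/36 / 1/9 = 1/4
P(X=4 | obs) = 1/24 / 1/9 = 3/8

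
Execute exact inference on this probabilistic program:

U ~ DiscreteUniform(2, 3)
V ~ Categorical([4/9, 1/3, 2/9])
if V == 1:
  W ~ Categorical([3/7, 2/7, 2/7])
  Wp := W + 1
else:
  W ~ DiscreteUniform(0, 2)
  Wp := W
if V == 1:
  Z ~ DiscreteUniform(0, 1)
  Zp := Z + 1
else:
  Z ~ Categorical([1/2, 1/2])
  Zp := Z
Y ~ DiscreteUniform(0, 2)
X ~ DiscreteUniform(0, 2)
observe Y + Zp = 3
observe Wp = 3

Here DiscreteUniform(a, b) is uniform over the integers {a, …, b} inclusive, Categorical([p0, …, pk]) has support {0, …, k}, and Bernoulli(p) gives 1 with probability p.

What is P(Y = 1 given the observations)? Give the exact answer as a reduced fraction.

Enumerate traces; 12 have nonzero weight after conditioning:
  (U=2, V=1, W=2, Z=0, Y=2, X=0) weight 1/378
  (U=2, V=1, W=2, Z=0, Y=2, X=1) weight 1/378
  (U=2, V=1, W=2, Z=0, Y=2, X=2) weight 1/378
  (U=2, V=1, W=2, Z=1, Y=1, X=0) weight 1/378
  (U=2, V=1, W=2, Z=1, Y=1, X=1) weight 1/378
  (U=2, V=1, W=2, Z=1, Y=1, X=2) weight 1/378
  (U=3, V=1, W=2, Z=0, Y=2, X=0) weight 1/378
  (U=3, V=1, W=2, Z=0, Y=2, X=1) weight 1/378
  … 4 more
Group by Y:
  weight(Y=1) = 1/63
  weight(Y=2) = 1/63
Total weight = 1/63 + 1/63 = 2/63
P(Y=1 | obs) = 1/63 / 2/63 = 1/2
P(Y=2 | obs) = 1/63 / 2/63 = 1/2

P(Y = 1 | obs) = 1/2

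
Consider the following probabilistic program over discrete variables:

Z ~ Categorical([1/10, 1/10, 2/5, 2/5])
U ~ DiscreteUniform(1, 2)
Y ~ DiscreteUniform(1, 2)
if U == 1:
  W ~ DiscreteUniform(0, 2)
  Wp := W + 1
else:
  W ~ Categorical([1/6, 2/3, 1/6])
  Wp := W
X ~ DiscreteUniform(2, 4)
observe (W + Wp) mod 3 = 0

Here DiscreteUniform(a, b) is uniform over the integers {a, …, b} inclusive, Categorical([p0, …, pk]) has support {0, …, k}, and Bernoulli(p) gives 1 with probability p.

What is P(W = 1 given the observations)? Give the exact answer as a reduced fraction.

Enumerate traces; 48 have nonzero weight after conditioning:
  (Z=0, U=1, Y=1, W=1, X=2) weight 1/360
  (Z=0, U=1, Y=1, W=1, X=3) weight 1/360
  (Z=0, U=1, Y=1, W=1, X=4) weight 1/360
  (Z=0, U=1, Y=2, W=1, X=2) weight 1/360
  (Z=0, U=1, Y=2, W=1, X=3) weight 1/360
  (Z=0, U=1, Y=2, W=1, X=4) weight 1/360
  (Z=0, U=2, Y=1, W=0, X=2) weight 1/720
  (Z=0, U=2, Y=1, W=0, X=3) weight 1/720
  … 40 more
Group by W:
  weight(W=0) = 1/12
  weight(W=1) = 1/6
Total weight = 1/12 + 1/6 = 1/4
P(W=0 | obs) = 1/12 / 1/4 = 1/3
P(W=1 | obs) = 1/6 / 1/4 = 2/3

P(W = 1 | obs) = 2/3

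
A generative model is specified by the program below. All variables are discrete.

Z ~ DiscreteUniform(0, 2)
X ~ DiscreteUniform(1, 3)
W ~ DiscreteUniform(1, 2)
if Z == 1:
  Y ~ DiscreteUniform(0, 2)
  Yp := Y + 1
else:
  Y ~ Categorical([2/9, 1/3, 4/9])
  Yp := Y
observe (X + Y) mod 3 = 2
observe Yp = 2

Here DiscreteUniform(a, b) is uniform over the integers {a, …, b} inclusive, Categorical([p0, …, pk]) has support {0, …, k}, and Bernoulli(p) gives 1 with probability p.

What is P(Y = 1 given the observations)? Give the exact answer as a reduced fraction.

Enumerate traces; 6 have nonzero weight after conditioning:
  (Z=0, X=3, W=1, Y=2) weight 2/81
  (Z=0, X=3, W=2, Y=2) weight 2/81
  (Z=1, X=1, W=1, Y=1) weight 1/54
  (Z=1, X=1, W=2, Y=1) weight 1/54
  (Z=2, X=3, W=1, Y=2) weight 2/81
  (Z=2, X=3, W=2, Y=2) weight 2/81
Group by Y:
  weight(Y=1) = 1/27
  weight(Y=2) = 8/81
Total weight = 1/27 + 8/81 = 11/81
P(Y=1 | obs) = 1/27 / 11/81 = 3/11
P(Y=2 | obs) = 8/81 / 11/81 = 8/11

P(Y = 1 | obs) = 3/11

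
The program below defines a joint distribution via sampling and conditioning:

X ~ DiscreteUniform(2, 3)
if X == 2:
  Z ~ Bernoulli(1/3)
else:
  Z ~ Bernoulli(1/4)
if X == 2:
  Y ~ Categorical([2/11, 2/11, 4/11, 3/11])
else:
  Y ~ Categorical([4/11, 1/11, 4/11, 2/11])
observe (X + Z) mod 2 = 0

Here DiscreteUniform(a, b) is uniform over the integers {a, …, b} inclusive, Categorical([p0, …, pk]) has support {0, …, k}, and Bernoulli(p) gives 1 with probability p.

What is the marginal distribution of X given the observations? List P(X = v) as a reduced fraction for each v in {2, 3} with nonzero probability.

Enumerate traces; 8 have nonzero weight after conditioning:
  (X=2, Z=0, Y=0) weight 2/33
  (X=2, Z=0, Y=1) weight 2/33
  (X=2, Z=0, Y=2) weight 4/33
  (X=2, Z=0, Y=3) weight 1/11
  (X=3, Z=1, Y=0) weight 1/22
  (X=3, Z=1, Y=1) weight 1/88
  (X=3, Z=1, Y=2) weight 1/22
  (X=3, Z=1, Y=3) weight 1/44
Group by X:
  weight(X=2) = 1/3
  weight(X=3) = 1/8
Total weight = 1/3 + 1/8 = 11/24
P(X=2 | obs) = 1/3 / 11/24 = 8/11
P(X=3 | obs) = 1/8 / 11/24 = 3/11

P(X=2) = 8/11, P(X=3) = 3/11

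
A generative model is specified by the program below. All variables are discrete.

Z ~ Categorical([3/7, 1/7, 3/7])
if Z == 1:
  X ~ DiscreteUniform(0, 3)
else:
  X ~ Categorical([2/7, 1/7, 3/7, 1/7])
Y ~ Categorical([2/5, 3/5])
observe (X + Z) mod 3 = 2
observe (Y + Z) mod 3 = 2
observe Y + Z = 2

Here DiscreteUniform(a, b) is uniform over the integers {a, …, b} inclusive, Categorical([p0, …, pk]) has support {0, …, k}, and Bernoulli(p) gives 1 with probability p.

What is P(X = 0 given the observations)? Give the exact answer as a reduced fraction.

P(X = 0 | obs) = 16/31

Enumerate traces; 3 have nonzero weight after conditioning:
  (Z=1, X=1, Y=1) weight 3/140
  (Z=2, X=0, Y=0) weight 12/245
  (Z=2, X=3, Y=0) weight 6/245
Group by X:
  weight(X=0) = 12/245
  weight(X=1) = 3/140
  weight(X=3) = 6/245
Total weight = 12/245 + 3/140 + 6/245 = 93/980
P(X=0 | obs) = 12/245 / 93/980 = 16/31
P(X=1 | obs) = 3/140 / 93/980 = 7/31
P(X=3 | obs) = 6/245 / 93/980 = 8/31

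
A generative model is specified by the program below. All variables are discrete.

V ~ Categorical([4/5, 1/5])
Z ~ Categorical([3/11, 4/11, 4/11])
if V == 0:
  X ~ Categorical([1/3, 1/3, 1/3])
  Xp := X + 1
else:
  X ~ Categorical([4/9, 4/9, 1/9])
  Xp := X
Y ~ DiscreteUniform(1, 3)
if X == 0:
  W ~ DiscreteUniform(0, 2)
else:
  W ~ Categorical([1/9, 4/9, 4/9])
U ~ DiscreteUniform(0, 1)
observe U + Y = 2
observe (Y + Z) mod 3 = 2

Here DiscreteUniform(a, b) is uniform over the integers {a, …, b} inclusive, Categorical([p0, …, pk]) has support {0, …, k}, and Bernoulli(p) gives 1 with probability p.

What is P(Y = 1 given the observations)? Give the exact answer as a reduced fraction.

P(Y = 1 | obs) = 4/7

Enumerate traces; 36 have nonzero weight after conditioning:
  (V=0, Z=0, X=0, Y=2, W=0, U=0) weight 2/495
  (V=0, Z=0, X=0, Y=2, W=1, U=0) weight 2/495
  (V=0, Z=0, X=0, Y=2, W=2, U=0) weight 2/495
  (V=0, Z=0, X=1, Y=2, W=0, U=0) weight 2/1485
  (V=0, Z=0, X=1, Y=2, W=1, U=0) weight 8/1485
  (V=0, Z=0, X=1, Y=2, W=2, U=0) weight 8/1485
  (V=0, Z=0, X=2, Y=2, W=0, U=0) weight 2/1485
  (V=0, Z=0, X=2, Y=2, W=1, U=0) weight 8/1485
  (V=0, Z=1, X=0, Y=1, W=0, U=1) weight 8/1485
  … 27 more
Group by Y:
  weight(Y=1) = 2/33
  weight(Y=2) = 1/22
Total weight = 2/33 + 1/22 = 7/66
P(Y=1 | obs) = 2/33 / 7/66 = 4/7
P(Y=2 | obs) = 1/22 / 7/66 = 3/7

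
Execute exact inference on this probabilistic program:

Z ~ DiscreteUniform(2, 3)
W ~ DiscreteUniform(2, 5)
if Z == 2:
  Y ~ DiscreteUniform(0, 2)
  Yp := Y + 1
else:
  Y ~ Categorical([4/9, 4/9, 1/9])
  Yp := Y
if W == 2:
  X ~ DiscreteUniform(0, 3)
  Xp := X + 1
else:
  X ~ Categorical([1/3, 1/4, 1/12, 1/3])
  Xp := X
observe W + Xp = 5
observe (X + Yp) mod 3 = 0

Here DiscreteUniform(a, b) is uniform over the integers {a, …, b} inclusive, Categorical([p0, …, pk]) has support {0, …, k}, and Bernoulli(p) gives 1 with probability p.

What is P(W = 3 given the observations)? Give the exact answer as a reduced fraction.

P(W = 3 | obs) = 7/68

Enumerate traces; 8 have nonzero weight after conditioning:
  (Z=2, W=2, Y=0, X=2) weight 1/96
  (Z=2, W=3, Y=0, X=2) weight 1/288
  (Z=2, W=4, Y=1, X=1) weight 1/96
  (Z=2, W=5, Y=2, X=0) weight 1/72
  (Z=3, W=2, Y=1, X=2) weight 1/72
  (Z=3, W=3, Y=1, X=2) weight 1/216
  (Z=3, W=4, Y=2, X=1) weight 1/288
  (Z=3, W=5, Y=0, X=0) weight 1/54
Group by W:
  weight(W=2) = 7/288
  weight(W=3) = 7/864
  weight(W=4) = 1/72
  weight(W=5) = 7/216
Total weight = 7/288 + 7/864 + 1/72 + 7/216 = 17/216
P(W=2 | obs) = 7/288 / 17/216 = 21/68
P(W=3 | obs) = 7/864 / 17/216 = 7/68
P(W=4 | obs) = 1/72 / 17/216 = 3/17
P(W=5 | obs) = 7/216 / 17/216 = 7/17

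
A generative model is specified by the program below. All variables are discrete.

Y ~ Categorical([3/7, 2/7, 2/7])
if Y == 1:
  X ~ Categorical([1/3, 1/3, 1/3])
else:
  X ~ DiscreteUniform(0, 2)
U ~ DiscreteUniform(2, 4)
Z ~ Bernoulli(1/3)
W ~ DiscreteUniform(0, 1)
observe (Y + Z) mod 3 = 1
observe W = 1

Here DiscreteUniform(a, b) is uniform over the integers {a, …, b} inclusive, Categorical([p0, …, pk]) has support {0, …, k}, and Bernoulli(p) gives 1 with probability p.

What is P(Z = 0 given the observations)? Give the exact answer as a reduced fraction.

P(Z = 0 | obs) = 4/7

Enumerate traces; 18 have nonzero weight after conditioning:
  (Y=0, X=0, U=2, Z=1, W=1) weight 1/126
  (Y=0, X=0, U=3, Z=1, W=1) weight 1/126
  (Y=0, X=0, U=4, Z=1, W=1) weight 1/126
  (Y=0, X=1, U=2, Z=1, W=1) weight 1/126
  (Y=0, X=1, U=3, Z=1, W=1) weight 1/126
  (Y=0, X=1, U=4, Z=1, W=1) weight 1/126
  (Y=0, X=2, U=2, Z=1, W=1) weight 1/126
  (Y=0, X=2, U=3, Z=1, W=1) weight 1/126
  (Y=1, X=0, U=2, Z=0, W=1) weight 2/189
  … 9 more
Group by Z:
  weight(Z=0) = 2/21
  weight(Z=1) = 1/14
Total weight = 2/21 + 1/14 = 1/6
P(Z=0 | obs) = 2/21 / 1/6 = 4/7
P(Z=1 | obs) = 1/14 / 1/6 = 3/7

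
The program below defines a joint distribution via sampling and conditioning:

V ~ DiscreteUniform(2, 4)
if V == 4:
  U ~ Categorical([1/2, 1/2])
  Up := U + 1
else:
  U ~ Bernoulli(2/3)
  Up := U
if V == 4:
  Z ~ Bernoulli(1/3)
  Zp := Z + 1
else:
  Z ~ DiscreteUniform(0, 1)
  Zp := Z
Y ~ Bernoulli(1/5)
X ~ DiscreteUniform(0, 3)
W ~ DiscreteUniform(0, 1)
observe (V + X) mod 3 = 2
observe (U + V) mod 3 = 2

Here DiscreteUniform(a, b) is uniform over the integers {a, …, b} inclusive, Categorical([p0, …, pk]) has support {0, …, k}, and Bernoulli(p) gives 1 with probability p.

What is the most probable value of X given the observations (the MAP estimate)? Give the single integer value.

Enumerate traces; 24 have nonzero weight after conditioning:
  (V=2, U=0, Z=0, Y=0, X=0, W=0) weight 1/180
  (V=2, U=0, Z=0, Y=0, X=0, W=1) weight 1/180
  (V=2, U=0, Z=0, Y=0, X=3, W=0) weight 1/180
  (V=2, U=0, Z=0, Y=0, X=3, W=1) weight 1/180
  (V=2, U=0, Z=0, Y=1, X=0, W=0) weight 1/720
  (V=2, U=0, Z=0, Y=1, X=0, W=1) weight 1/720
  (V=2, U=0, Z=0, Y=1, X=3, W=0) weight 1/720
  (V=2, U=0, Z=0, Y=1, X=3, W=1) weight 1/720
  (V=4, U=1, Z=0, Y=0, X=1, W=0) weight 1/90
  … 15 more
Group by X:
  weight(X=0) = 1/36
  weight(X=1) = 1/24
  weight(X=3) = 1/36
Total weight = 1/36 + 1/24 + 1/36 = 7/72
P(X=0 | obs) = 1/36 / 7/72 = 2/7
P(X=1 | obs) = 1/24 / 7/72 = 3/7
P(X=3 | obs) = 1/36 / 7/72 = 2/7
argmax = 1

argmax_v P(X = v | obs) = 1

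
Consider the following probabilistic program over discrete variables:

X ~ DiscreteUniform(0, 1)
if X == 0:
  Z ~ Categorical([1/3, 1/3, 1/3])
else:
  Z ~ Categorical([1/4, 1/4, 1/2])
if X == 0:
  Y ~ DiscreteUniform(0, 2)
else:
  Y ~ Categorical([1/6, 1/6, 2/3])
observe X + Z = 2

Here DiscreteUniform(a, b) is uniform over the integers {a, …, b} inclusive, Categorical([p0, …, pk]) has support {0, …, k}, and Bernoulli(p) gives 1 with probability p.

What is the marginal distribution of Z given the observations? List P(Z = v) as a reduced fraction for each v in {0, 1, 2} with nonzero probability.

P(Z=1) = 3/7, P(Z=2) = 4/7

Enumerate traces; 6 have nonzero weight after conditioning:
  (X=0, Z=2, Y=0) weight 1/18
  (X=0, Z=2, Y=1) weight 1/18
  (X=0, Z=2, Y=2) weight 1/18
  (X=1, Z=1, Y=0) weight 1/48
  (X=1, Z=1, Y=1) weight 1/48
  (X=1, Z=1, Y=2) weight 1/12
Group by Z:
  weight(Z=1) = 1/8
  weight(Z=2) = 1/6
Total weight = 1/8 + 1/6 = 7/24
P(Z=1 | obs) = 1/8 / 7/24 = 3/7
P(Z=2 | obs) = 1/6 / 7/24 = 4/7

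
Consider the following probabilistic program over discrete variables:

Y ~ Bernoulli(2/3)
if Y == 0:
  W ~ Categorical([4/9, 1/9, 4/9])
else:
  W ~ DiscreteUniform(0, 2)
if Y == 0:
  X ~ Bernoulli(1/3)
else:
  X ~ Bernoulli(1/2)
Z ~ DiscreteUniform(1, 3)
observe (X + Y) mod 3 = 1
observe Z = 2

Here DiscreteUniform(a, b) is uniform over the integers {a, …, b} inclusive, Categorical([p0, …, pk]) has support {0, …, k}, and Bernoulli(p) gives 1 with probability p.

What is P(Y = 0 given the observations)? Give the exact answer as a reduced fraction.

Enumerate traces; 6 have nonzero weight after conditioning:
  (Y=0, W=0, X=1, Z=2) weight 4/243
  (Y=0, W=1, X=1, Z=2) weight 1/243
  (Y=0, W=2, X=1, Z=2) weight 4/243
  (Y=1, W=0, X=0, Z=2) weight 1/27
  (Y=1, W=1, X=0, Z=2) weight 1/27
  (Y=1, W=2, X=0, Z=2) weight 1/27
Group by Y:
  weight(Y=0) = 1/27
  weight(Y=1) = 1/9
Total weight = 1/27 + 1/9 = 4/27
P(Y=0 | obs) = 1/27 / 4/27 = 1/4
P(Y=1 | obs) = 1/9 / 4/27 = 3/4

P(Y = 0 | obs) = 1/4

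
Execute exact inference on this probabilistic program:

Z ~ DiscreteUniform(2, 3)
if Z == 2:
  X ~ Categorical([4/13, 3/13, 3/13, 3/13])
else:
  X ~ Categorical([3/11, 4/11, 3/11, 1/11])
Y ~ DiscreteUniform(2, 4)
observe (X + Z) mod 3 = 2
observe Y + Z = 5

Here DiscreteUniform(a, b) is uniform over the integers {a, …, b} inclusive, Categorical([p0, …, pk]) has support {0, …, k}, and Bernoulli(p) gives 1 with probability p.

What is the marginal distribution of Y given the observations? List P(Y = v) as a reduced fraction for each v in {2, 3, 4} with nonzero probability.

P(Y=2) = 39/116, P(Y=3) = 77/116

Enumerate traces; 3 have nonzero weight after conditioning:
  (Z=2, X=0, Y=3) weight 2/39
  (Z=2, X=3, Y=3) weight 1/26
  (Z=3, X=2, Y=2) weight 1/22
Group by Y:
  weight(Y=2) = 1/22
  weight(Y=3) = 7/78
Total weight = 1/22 + 7/78 = 58/429
P(Y=2 | obs) = 1/22 / 58/429 = 39/116
P(Y=3 | obs) = 7/78 / 58/429 = 77/116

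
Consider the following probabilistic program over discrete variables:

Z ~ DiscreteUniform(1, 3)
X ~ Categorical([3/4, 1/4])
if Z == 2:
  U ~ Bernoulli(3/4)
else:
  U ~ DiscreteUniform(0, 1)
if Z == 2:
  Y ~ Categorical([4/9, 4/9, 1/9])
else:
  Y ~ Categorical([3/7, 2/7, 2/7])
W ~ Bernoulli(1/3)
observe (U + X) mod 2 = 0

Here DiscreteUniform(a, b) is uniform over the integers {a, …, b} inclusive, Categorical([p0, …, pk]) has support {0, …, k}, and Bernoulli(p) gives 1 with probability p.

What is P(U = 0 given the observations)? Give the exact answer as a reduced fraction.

P(U = 0 | obs) = 15/22

Enumerate traces; 36 have nonzero weight after conditioning:
  (Z=1, X=0, U=0, Y=0, W=0) weight 1/28
  (Z=1, X=0, U=0, Y=0, W=1) weight 1/56
  (Z=1, X=0, U=0, Y=1, W=0) weight 1/42
  (Z=1, X=0, U=0, Y=1, W=1) weight 1/84
  (Z=1, X=0, U=0, Y=2, W=0) weight 1/42
  (Z=1, X=0, U=0, Y=2, W=1) weight 1/84
  (Z=1, X=1, U=1, Y=0, W=0) weight 1/84
  (Z=1, X=1, U=1, Y=0, W=1) weight 1/168
  … 28 more
Group by U:
  weight(U=0) = 5/16
  weight(U=1) = 7/48
Total weight = 5/16 + 7/48 = 11/24
P(U=0 | obs) = 5/16 / 11/24 = 15/22
P(U=1 | obs) = 7/48 / 11/24 = 7/22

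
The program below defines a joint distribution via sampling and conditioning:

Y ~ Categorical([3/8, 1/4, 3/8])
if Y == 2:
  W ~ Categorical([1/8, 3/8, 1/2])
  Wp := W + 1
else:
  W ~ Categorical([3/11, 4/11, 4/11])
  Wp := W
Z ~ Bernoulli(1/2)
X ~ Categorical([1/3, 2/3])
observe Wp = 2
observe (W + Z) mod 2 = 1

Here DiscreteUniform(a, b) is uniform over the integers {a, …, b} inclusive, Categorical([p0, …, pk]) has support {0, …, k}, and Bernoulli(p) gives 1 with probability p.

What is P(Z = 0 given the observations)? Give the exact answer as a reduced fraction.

P(Z = 0 | obs) = 99/259

Enumerate traces; 6 have nonzero weight after conditioning:
  (Y=0, W=2, Z=1, X=0) weight 1/44
  (Y=0, W=2, Z=1, X=1) weight 1/22
  (Y=1, W=2, Z=1, X=0) weight 1/66
  (Y=1, W=2, Z=1, X=1) weight 1/33
  (Y=2, W=1, Z=0, X=0) weight 3/128
  (Y=2, W=1, Z=0, X=1) weight 3/64
Group by Z:
  weight(Z=0) = 9/128
  weight(Z=1) = 5/44
Total weight = 9/128 + 5/44 = 259/1408
P(Z=0 | obs) = 9/128 / 259/1408 = 99/259
P(Z=1 | obs) = 5/44 / 259/1408 = 160/259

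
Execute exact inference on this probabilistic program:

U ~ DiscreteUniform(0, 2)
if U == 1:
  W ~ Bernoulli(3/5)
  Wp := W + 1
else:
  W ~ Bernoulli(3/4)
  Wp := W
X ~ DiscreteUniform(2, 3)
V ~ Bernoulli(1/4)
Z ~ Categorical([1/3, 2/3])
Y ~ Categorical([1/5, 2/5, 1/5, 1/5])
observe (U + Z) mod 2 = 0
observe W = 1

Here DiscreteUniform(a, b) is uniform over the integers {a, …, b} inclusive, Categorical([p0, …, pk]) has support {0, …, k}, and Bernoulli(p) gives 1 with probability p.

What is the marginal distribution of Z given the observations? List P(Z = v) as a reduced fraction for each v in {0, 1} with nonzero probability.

Enumerate traces; 48 have nonzero weight after conditioning:
  (U=0, W=1, X=2, V=0, Z=0, Y=0) weight 1/160
  (U=0, W=1, X=2, V=0, Z=0, Y=1) weight 1/80
  (U=0, W=1, X=2, V=0, Z=0, Y=2) weight 1/160
  (U=0, W=1, X=2, V=0, Z=0, Y=3) weight 1/160
  (U=0, W=1, X=2, V=1, Z=0, Y=0) weight 1/480
  (U=0, W=1, X=2, V=1, Z=0, Y=1) weight 1/240
  (U=0, W=1, X=2, V=1, Z=0, Y=2) weight 1/480
  (U=0, W=1, X=2, V=1, Z=0, Y=3) weight 1/480
  (U=1, W=1, X=2, V=0, Z=1, Y=0) weight 1/100
  … 39 more
Group by Z:
  weight(Z=0) = 1/6
  weight(Z=1) = 2/15
Total weight = 1/6 + 2/15 = 3/10
P(Z=0 | obs) = 1/6 / 3/10 = 5/9
P(Z=1 | obs) = 2/15 / 3/10 = 4/9

P(Z=0) = 5/9, P(Z=1) = 4/9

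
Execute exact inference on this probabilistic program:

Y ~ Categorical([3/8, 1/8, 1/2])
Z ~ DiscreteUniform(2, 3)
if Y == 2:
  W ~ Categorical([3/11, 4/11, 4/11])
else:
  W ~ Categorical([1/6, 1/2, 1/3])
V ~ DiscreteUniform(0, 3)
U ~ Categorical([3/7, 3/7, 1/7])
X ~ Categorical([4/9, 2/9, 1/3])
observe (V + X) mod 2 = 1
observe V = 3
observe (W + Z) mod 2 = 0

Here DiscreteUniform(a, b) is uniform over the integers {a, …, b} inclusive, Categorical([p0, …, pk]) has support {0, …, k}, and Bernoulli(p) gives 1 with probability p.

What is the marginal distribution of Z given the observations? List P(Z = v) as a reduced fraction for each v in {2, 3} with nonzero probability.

Enumerate traces; 54 have nonzero weight after conditioning:
  (Y=0, Z=2, W=0, V=3, U=0, X=0) weight 1/672
  (Y=0, Z=2, W=0, V=3, U=0, X=2) weight 1/896
  (Y=0, Z=2, W=0, V=3, U=1, X=0) weight 1/672
  (Y=0, Z=2, W=0, V=3, U=1, X=2) weight 1/896
  (Y=0, Z=2, W=0, V=3, U=2, X=0) weight 1/2016
  (Y=0, Z=2, W=0, V=3, U=2, X=2) weight 1/2688
  (Y=0, Z=2, W=2, V=3, U=0, X=0) weight 1/336
  (Y=0, Z=2, W=2, V=3, U=0, X=2) weight 1/448
  (Y=0, Z=3, W=1, V=3, U=0, X=0) weight 1/224
  … 45 more
Group by Z:
  weight(Z=2) = 175/3168
  weight(Z=3) = 133/3168
Total weight = 175/3168 + 133/3168 = 7/72
P(Z=2 | obs) = 175/3168 / 7/72 = 25/44
P(Z=3 | obs) = 133/3168 / 7/72 = 19/44

P(Z=2) = 25/44, P(Z=3) = 19/44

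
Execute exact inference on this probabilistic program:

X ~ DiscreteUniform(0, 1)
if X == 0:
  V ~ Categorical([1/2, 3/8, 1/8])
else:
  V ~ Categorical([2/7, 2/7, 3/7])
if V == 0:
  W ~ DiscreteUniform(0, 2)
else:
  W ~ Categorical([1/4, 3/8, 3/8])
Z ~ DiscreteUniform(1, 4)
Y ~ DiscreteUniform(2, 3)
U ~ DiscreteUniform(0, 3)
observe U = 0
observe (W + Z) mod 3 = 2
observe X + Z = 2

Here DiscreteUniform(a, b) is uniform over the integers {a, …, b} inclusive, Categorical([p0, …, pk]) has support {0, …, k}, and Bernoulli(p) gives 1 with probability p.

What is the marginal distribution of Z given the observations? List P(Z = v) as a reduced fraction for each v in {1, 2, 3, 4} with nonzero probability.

P(Z=1) = 61/110, P(Z=2) = 49/110

Enumerate traces; 12 have nonzero weight after conditioning:
  (X=0, V=0, W=0, Z=2, Y=2, U=0) weight 1/384
  (X=0, V=0, W=0, Z=2, Y=3, U=0) weight 1/384
  (X=0, V=1, W=0, Z=2, Y=2, U=0) weight 3/2048
  (X=0, V=1, W=0, Z=2, Y=3, U=0) weight 3/2048
  (X=0, V=2, W=0, Z=2, Y=2, U=0) weight 1/2048
  (X=0, V=2, W=0, Z=2, Y=3, U=0) weight 1/2048
  (X=1, V=0, W=1, Z=1, Y=2, U=0) weight 1/672
  (X=1, V=0, W=1, Z=1, Y=3, U=0) weight 1/672
  … 4 more
Group by Z:
  weight(Z=1) = 61/5376
  weight(Z=2) = 7/768
Total weight = 61/5376 + 7/768 = 55/2688
P(Z=1 | obs) = 61/5376 / 55/2688 = 61/110
P(Z=2 | obs) = 7/768 / 55/2688 = 49/110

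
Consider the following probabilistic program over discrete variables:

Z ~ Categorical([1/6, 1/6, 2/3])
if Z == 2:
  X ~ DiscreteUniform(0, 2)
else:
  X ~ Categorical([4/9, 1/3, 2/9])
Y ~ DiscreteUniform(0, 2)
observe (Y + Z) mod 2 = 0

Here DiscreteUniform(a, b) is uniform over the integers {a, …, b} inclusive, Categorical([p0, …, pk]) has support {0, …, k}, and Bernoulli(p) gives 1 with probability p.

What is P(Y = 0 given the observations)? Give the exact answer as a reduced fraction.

P(Y = 0 | obs) = 5/11

Enumerate traces; 15 have nonzero weight after conditioning:
  (Z=0, X=0, Y=0) weight 2/81
  (Z=0, X=0, Y=2) weight 2/81
  (Z=0, X=1, Y=0) weight 1/54
  (Z=0, X=1, Y=2) weight 1/54
  (Z=0, X=2, Y=0) weight 1/81
  (Z=0, X=2, Y=2) weight 1/81
  (Z=1, X=0, Y=1) weight 2/81
  (Z=1, X=1, Y=1) weight 1/54
  … 7 more
Group by Y:
  weight(Y=0) = 5/18
  weight(Y=1) = 1/18
  weight(Y=2) = 5/18
Total weight = 5/18 + 1/18 + 5/18 = 11/18
P(Y=0 | obs) = 5/18 / 11/18 = 5/11
P(Y=1 | obs) = 1/18 / 11/18 = 1/11
P(Y=2 | obs) = 5/18 / 11/18 = 5/11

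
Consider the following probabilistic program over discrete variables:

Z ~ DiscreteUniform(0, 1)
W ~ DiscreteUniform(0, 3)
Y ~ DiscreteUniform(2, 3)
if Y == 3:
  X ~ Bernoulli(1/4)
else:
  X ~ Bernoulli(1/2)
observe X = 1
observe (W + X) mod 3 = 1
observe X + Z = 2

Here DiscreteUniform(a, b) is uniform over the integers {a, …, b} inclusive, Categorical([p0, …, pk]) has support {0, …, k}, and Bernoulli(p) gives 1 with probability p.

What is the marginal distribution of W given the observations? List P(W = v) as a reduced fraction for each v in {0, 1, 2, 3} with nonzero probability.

P(W=0) = 1/2, P(W=3) = 1/2

Enumerate traces; 4 have nonzero weight after conditioning:
  (Z=1, W=0, Y=2, X=1) weight 1/32
  (Z=1, W=0, Y=3, X=1) weight 1/64
  (Z=1, W=3, Y=2, X=1) weight 1/32
  (Z=1, W=3, Y=3, X=1) weight 1/64
Group by W:
  weight(W=0) = 3/64
  weight(W=3) = 3/64
Total weight = 3/64 + 3/64 = 3/32
P(W=0 | obs) = 3/64 / 3/32 = 1/2
P(W=3 | obs) = 3/64 / 3/32 = 1/2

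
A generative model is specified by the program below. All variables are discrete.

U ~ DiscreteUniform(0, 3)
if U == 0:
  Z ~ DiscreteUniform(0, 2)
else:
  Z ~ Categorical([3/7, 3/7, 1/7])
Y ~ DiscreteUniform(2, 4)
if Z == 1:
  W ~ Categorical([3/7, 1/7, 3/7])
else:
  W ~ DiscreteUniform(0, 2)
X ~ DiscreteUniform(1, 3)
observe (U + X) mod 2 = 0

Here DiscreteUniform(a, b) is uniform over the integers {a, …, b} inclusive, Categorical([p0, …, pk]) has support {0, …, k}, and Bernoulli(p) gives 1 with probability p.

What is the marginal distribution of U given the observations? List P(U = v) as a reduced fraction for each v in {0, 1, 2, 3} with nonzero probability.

P(U=0) = 1/6, P(U=1) = 1/3, P(U=2) = 1/6, P(U=3) = 1/3

Enumerate traces; 162 have nonzero weight after conditioning:
  (U=0, Z=0, Y=2, W=0, X=2) weight 1/324
  (U=0, Z=0, Y=2, W=1, X=2) weight 1/324
  (U=0, Z=0, Y=2, W=2, X=2) weight 1/324
  (U=0, Z=0, Y=3, W=0, X=2) weight 1/324
  (U=0, Z=0, Y=3, W=1, X=2) weight 1/324
  (U=0, Z=0, Y=3, W=2, X=2) weight 1/324
  (U=0, Z=0, Y=4, W=0, X=2) weight 1/324
  (U=0, Z=0, Y=4, W=1, X=2) weight 1/324
  (U=1, Z=0, Y=2, W=0, X=1) weight 1/252
  (U=2, Z=0, Y=2, W=0, X=2) weight 1/252
  … 152 more
Group by U:
  weight(U=0) = 1/12
  weight(U=1) = 1/6
  weight(U=2) = 1/12
  weight(U=3) = 1/6
Total weight = 1/12 + 1/6 + 1/12 + 1/6 = 1/2
P(U=0 | obs) = 1/12 / 1/2 = 1/6
P(U=1 | obs) = 1/6 / 1/2 = 1/3
P(U=2 | obs) = 1/12 / 1/2 = 1/6
P(U=3 | obs) = 1/6 / 1/2 = 1/3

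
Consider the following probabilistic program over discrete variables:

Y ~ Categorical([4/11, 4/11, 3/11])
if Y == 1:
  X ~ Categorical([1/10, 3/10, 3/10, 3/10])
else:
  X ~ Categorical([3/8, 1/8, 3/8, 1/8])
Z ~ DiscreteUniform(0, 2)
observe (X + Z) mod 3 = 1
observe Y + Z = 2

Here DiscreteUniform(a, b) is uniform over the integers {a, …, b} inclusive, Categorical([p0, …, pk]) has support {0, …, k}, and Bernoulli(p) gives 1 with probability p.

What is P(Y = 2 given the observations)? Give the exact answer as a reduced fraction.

P(Y = 2 | obs) = 15/139

Enumerate traces; 4 have nonzero weight after conditioning:
  (Y=0, X=2, Z=2) weight 1/22
  (Y=1, X=0, Z=1) weight 2/165
  (Y=1, X=3, Z=1) weight 2/55
  (Y=2, X=1, Z=0) weight 1/88
Group by Y:
  weight(Y=0) = 1/22
  weight(Y=1) = 8/165
  weight(Y=2) = 1/88
Total weight = 1/22 + 8/165 + 1/88 = 139/1320
P(Y=0 | obs) = 1/22 / 139/1320 = 60/139
P(Y=1 | obs) = 8/165 / 139/1320 = 64/139
P(Y=2 | obs) = 1/88 / 139/1320 = 15/139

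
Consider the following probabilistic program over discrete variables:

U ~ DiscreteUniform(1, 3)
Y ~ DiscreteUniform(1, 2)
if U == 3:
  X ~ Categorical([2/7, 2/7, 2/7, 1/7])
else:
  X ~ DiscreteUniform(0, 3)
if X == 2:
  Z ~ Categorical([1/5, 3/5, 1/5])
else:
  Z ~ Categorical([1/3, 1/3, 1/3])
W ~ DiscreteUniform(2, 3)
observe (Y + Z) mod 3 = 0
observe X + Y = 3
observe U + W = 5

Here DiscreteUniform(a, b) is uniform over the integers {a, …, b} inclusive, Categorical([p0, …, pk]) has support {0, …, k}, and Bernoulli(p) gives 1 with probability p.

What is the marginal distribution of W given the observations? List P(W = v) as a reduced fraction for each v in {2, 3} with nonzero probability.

P(W=2) = 8/15, P(W=3) = 7/15

Enumerate traces; 4 have nonzero weight after conditioning:
  (U=2, Y=1, X=2, Z=2, W=3) weight 1/240
  (U=2, Y=2, X=1, Z=1, W=3) weight 1/144
  (U=3, Y=1, X=2, Z=2, W=2) weight 1/210
  (U=3, Y=2, X=1, Z=1, W=2) weight 1/126
Group by W:
  weight(W=2) = 4/315
  weight(W=3) = 1/90
Total weight = 4/315 + 1/90 = 1/42
P(W=2 | obs) = 4/315 / 1/42 = 8/15
P(W=3 | obs) = 1/90 / 1/42 = 7/15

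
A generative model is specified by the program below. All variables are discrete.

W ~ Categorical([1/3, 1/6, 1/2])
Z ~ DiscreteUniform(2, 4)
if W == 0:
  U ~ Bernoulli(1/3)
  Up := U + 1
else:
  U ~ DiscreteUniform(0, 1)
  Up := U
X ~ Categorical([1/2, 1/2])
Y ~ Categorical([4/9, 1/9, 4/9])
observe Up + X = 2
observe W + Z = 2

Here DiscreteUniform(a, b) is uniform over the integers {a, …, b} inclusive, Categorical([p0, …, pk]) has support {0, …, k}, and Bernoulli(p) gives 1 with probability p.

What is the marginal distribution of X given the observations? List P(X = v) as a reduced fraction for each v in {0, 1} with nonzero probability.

P(X=0) = 1/3, P(X=1) = 2/3

Enumerate traces; 6 have nonzero weight after conditioning:
  (W=0, Z=2, U=0, X=1, Y=0) weight 4/243
  (W=0, Z=2, U=0, X=1, Y=1) weight 1/243
  (W=0, Z=2, U=0, X=1, Y=2) weight 4/243
  (W=0, Z=2, U=1, X=0, Y=0) weight 2/243
  (W=0, Z=2, U=1, X=0, Y=1) weight 1/486
  (W=0, Z=2, U=1, X=0, Y=2) weight 2/243
Group by X:
  weight(X=0) = 1/54
  weight(X=1) = 1/27
Total weight = 1/54 + 1/27 = 1/18
P(X=0 | obs) = 1/54 / 1/18 = 1/3
P(X=1 | obs) = 1/27 / 1/18 = 2/3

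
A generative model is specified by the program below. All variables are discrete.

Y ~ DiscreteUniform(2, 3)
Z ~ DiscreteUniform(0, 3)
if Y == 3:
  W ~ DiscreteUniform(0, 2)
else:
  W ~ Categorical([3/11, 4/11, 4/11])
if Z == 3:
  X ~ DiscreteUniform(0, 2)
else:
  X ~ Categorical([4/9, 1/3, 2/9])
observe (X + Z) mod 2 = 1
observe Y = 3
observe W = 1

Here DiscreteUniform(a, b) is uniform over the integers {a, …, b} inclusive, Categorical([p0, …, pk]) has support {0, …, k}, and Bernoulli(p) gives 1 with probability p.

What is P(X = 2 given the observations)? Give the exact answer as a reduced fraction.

P(X = 2 | obs) = 5/18

Enumerate traces; 6 have nonzero weight after conditioning:
  (Y=3, Z=0, W=1, X=1) weight 1/72
  (Y=3, Z=1, W=1, X=0) weight 1/54
  (Y=3, Z=1, W=1, X=2) weight 1/108
  (Y=3, Z=2, W=1, X=1) weight 1/72
  (Y=3, Z=3, W=1, X=0) weight 1/72
  (Y=3, Z=3, W=1, X=2) weight 1/72
Group by X:
  weight(X=0) = 7/216
  weight(X=1) = 1/36
  weight(X=2) = 5/216
Total weight = 7/216 + 1/36 + 5/216 = 1/12
P(X=0 | obs) = 7/216 / 1/12 = 7/18
P(X=1 | obs) = 1/36 / 1/12 = 1/3
P(X=2 | obs) = 5/216 / 1/12 = 5/18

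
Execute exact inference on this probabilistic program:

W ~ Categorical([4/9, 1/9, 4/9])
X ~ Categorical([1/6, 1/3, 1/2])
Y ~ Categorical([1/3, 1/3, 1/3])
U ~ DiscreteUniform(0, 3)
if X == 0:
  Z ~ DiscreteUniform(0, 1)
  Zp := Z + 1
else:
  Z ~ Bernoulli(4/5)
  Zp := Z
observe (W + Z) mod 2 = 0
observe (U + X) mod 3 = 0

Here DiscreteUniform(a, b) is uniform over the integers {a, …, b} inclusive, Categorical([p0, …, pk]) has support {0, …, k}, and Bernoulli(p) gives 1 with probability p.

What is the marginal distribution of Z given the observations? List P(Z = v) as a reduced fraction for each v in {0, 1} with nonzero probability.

P(Z=0) = 16/21, P(Z=1) = 5/21

Enumerate traces; 36 have nonzero weight after conditioning:
  (W=0, X=0, Y=0, U=0, Z=0) weight 1/324
  (W=0, X=0, Y=0, U=3, Z=0) weight 1/324
  (W=0, X=0, Y=1, U=0, Z=0) weight 1/324
  (W=0, X=0, Y=1, U=3, Z=0) weight 1/324
  (W=0, X=0, Y=2, U=0, Z=0) weight 1/324
  (W=0, X=0, Y=2, U=3, Z=0) weight 1/324
  (W=0, X=1, Y=0, U=2, Z=0) weight 1/405
  (W=0, X=1, Y=1, U=2, Z=0) weight 1/405
  (W=1, X=0, Y=0, U=0, Z=1) weight 1/1296
  … 27 more
Group by Z:
  weight(Z=0) = 2/27
  weight(Z=1) = 5/216
Total weight = 2/27 + 5/216 = 7/72
P(Z=0 | obs) = 2/27 / 7/72 = 16/21
P(Z=1 | obs) = 5/216 / 7/72 = 5/21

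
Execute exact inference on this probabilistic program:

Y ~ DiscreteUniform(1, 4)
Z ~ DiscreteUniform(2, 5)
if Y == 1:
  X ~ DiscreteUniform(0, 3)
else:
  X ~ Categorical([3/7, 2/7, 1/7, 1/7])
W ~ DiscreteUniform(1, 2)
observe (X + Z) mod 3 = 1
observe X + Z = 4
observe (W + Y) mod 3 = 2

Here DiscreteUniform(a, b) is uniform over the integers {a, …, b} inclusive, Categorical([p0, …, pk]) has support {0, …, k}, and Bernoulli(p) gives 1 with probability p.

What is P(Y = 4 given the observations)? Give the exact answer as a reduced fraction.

P(Y = 4 | obs) = 8/23

Enumerate traces; 9 have nonzero weight after conditioning:
  (Y=1, Z=2, X=2, W=1) weight 1/128
  (Y=1, Z=3, X=1, W=1) weight 1/128
  (Y=1, Z=4, X=0, W=1) weight 1/128
  (Y=3, Z=2, X=2, W=2) weight 1/224
  (Y=3, Z=3, X=1, W=2) weight 1/112
  (Y=3, Z=4, X=0, W=2) weight 3/224
  (Y=4, Z=2, X=2, W=1) weight 1/224
  (Y=4, Z=3, X=1, W=1) weight 1/112
  … 1 more
Group by Y:
  weight(Y=1) = 3/128
  weight(Y=3) = 3/112
  weight(Y=4) = 3/112
Total weight = 3/128 + 3/112 + 3/112 = 69/896
P(Y=1 | obs) = 3/128 / 69/896 = 7/23
P(Y=3 | obs) = 3/112 / 69/896 = 8/23
P(Y=4 | obs) = 3/112 / 69/896 = 8/23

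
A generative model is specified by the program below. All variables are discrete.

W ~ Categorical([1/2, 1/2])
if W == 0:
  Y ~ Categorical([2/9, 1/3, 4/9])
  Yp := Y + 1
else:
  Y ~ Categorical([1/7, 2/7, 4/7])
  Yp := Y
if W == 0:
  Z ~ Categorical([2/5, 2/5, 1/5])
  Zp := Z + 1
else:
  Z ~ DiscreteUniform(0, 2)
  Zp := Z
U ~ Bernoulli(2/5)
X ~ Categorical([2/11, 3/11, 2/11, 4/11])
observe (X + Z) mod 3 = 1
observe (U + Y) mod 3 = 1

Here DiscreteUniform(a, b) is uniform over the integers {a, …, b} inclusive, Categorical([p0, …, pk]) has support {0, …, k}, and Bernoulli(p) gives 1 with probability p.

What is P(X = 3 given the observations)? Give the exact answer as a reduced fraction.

P(X = 3 | obs) = 302/785

Enumerate traces; 16 have nonzero weight after conditioning:
  (W=0, Y=0, Z=0, U=1, X=1) weight 4/825
  (W=0, Y=0, Z=1, U=1, X=0) weight 8/2475
  (W=0, Y=0, Z=1, U=1, X=3) weight 16/2475
  (W=0, Y=0, Z=2, U=1, X=2) weight 4/2475
  (W=0, Y=1, Z=0, U=0, X=1) weight 3/275
  (W=0, Y=1, Z=1, U=0, X=0) weight 2/275
  (W=0, Y=1, Z=1, U=0, X=3) weight 4/275
  (W=0, Y=1, Z=2, U=0, X=2) weight 1/275
  … 8 more
Group by X:
  weight(X=0) = 302/17325
  weight(X=1) = 151/5775
  weight(X=2) = 211/17325
  weight(X=3) = 604/17325
Total weight = 302/17325 + 151/5775 + 211/17325 + 604/17325 = 314/3465
P(X=0 | obs) = 302/17325 / 314/3465 = 151/785
P(X=1 | obs) = 151/5775 / 314/3465 = 453/1570
P(X=2 | obs) = 211/17325 / 314/3465 = 211/1570
P(X=3 | obs) = 604/17325 / 314/3465 = 302/785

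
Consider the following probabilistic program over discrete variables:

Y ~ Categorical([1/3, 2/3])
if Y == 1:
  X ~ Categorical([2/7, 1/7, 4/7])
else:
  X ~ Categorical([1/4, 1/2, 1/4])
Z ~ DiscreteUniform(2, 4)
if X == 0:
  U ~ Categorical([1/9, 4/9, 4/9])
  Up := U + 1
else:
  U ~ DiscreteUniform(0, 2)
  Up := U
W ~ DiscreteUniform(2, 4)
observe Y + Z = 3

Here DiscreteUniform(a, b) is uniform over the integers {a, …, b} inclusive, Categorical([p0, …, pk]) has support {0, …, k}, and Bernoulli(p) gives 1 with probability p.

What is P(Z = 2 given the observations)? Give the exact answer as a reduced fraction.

Enumerate traces; 54 have nonzero weight after conditioning:
  (Y=0, X=0, Z=3, U=0, W=2) weight 1/972
  (Y=0, X=0, Z=3, U=0, W=3) weight 1/972
  (Y=0, X=0, Z=3, U=0, W=4) weight 1/972
  (Y=0, X=0, Z=3, U=1, W=2) weight 1/243
  (Y=0, X=0, Z=3, U=1, W=3) weight 1/243
  (Y=0, X=0, Z=3, U=1, W=4) weight 1/243
  (Y=0, X=0, Z=3, U=2, W=2) weight 1/243
  (Y=0, X=0, Z=3, U=2, W=3) weight 1/243
  (Y=1, X=0, Z=2, U=0, W=2) weight 4/1701
  … 45 more
Group by Z:
  weight(Z=2) = 2/9
  weight(Z=3) = 1/9
Total weight = 2/9 + 1/9 = 1/3
P(Z=2 | obs) = 2/9 / 1/3 = 2/3
P(Z=3 | obs) = 1/9 / 1/3 = 1/3

P(Z = 2 | obs) = 2/3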